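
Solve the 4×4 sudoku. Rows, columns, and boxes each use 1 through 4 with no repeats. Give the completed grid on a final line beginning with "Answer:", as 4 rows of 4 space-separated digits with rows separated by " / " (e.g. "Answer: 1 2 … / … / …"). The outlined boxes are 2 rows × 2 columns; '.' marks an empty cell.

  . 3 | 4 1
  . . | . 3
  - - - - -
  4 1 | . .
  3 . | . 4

Step 1. [r2c3∈{2}] r2c3 has the single candidate 2. So r2c3=2.
Step 2. [r3c4∈{2}] nothing but 2 survives at r3c4 ⇒ r3c4=2.
Step 3. [r1c1∈{2}] only 2 remains possible at r1c1. So r1c1=2.
Step 4. [r3c3∈{3}] r3c3's peers cover all but 3, so r3c3=3.
Step 5. [r2c2∈{4}] nothing but 4 survives at r2c2, so r2c2=4.
Step 6. [r2c1∈{1}] only 1 remains possible at r2c1, so r2c1=1.
Step 7. [r4c3∈{1}] nothing but 1 survives at r4c3, so r4c3=1.
Step 8. [r4c2∈{2}] r4c2 has the single candidate 2, so r4c2=2.

Answer: 2 3 4 1 / 1 4 2 3 / 4 1 3 2 / 3 2 1 4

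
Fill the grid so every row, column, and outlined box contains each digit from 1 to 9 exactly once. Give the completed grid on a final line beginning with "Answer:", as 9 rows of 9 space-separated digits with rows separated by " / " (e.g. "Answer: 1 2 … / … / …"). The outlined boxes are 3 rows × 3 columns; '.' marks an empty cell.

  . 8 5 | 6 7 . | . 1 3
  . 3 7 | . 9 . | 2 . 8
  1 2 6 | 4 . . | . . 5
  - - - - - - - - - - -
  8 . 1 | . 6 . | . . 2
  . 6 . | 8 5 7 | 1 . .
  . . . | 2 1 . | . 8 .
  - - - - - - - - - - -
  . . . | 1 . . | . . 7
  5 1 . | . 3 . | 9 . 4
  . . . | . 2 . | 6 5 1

Step 1. [r2c1∈{4}] r2c1 is down to just 4, so r2c1=4.
Step 2. [r5c9∈{9}] r5c9 has the single candidate 9. So r5c9=9.
Step 3. [r4c4∈{3,9}] 3 has one home in col 4: r4c4 ⇒ r4c4=3.
Step 4. [r9c4∈{7,9}] in col 4, 9 fits only at r9c4 ⇒ r9c4=9.
Step 5. [r7c5∈{4,8}] in col 5, 4 fits only at r7c5. So r7c5=4.
Step 6. [r7c2∈{9}] only 9 remains possible at r7c2, so r7c2=9.
Step 7. [r9c6∈{8}] r9c6 has the single candidate 8, so r9c6=8.
Step 8. [r6c3∈{3,4,9}] in col 3, 9 fits only at r6c3, so r6c3=9.
Step 9. [r7c1∈{2,3,6}] across col 1, 6 lands solely at r7c1, so r7c1=6.
Step 10. [r3c7∈{7}] r3c7's peers cover all but 7 ⇒ r3c7=7.
Step 11. [r6c6∈{4}] r6c6's peers cover all but 4, so r6c6=4.
Step 12. [r8c8∈{2}] r8c8 is down to just 2. So r8c8=2.
Step 13. [r7c8∈{3}] r7c8 has the single candidate 3 ⇒ r7c8=3.
Step 14. [r5c8∈{4}] r5c8's peers cover all but 4, so r5c8=4.
Step 15. [r4c2∈{4,5,7}] row 4 places 4 nowhere but r4c2 ⇒ r4c2=4.
Step 16. [r6c2∈{5,7}] col 2 places 5 nowhere but r6c2 ⇒ r6c2=5.
Step 17. [r5c1∈{2,3}] across col 1, 2 lands solely at r5c1, so r5c1=2.
Step 18. [r6c1∈{3,7}] 7 has one home in row 6: r6c1, so r6c1=7.
Step 19. [r9c3∈{3,4}] across row 9, 4 lands solely at r9c3 ⇒ r9c3=4.
Step 20. [r7c6∈{5}] nothing but 5 survives at r7c6, so r7c6=5.
Step 21. [r7c7∈{8}] r7c7 is down to just 8, so r7c7=8.
Step 22. [r6c9∈{6}] r6c9's peers cover all but 6. So r6c9=6.
Step 23. [r3c8∈{9}] nothing but 9 survives at r3c8 ⇒ r3c8=9.
Step 24. [r8c3∈{8}] r8c3 is down to just 8. So r8c3=8.
Step 25. [r1c7∈{4}] nothing but 4 survives at r1c7, so r1c7=4.
Step 26. [r4c8∈{7}] r4c8 is down to just 7, so r4c8=7.
Step 27. [r1c1∈{9}] only 9 remains possible at r1c1. So r1c1=9.
Step 28. [r4c7∈{5}] r4c7 is down to just 5, so r4c7=5.
Step 29. [r2c6∈{1}] r2c6 has the single candidate 1, so r2c6=1.
Step 30. [r2c8∈{6}] r2c8 is down to just 6. So r2c8=6.
Step 31. [r2c4∈{5}] only 5 remains possible at r2c4, so r2c4=5.
Step 32. [r8c4∈{7}] r8c4 has the single candidate 7, so r8c4=7.
Step 33. [r9c2∈{7}] r9c2 has the single candidate 7, so r9c2=7.
Step 34. [r1c6∈{2}] r1c6's peers cover all but 2, so r1c6=2.
Step 35. [r9c1∈{3}] r9c1 is down to just 3 ⇒ r9c1=3.
Step 36. [r8c6∈{6}] only 6 remains possible at r8c6 ⇒ r8c6=6.
Step 37. [r3c6∈{3}] nothing but 3 survives at r3c6, so r3c6=3.
Step 38. [r4c6∈{9}] r4c6's peers cover all but 9. So r4c6=9.
Step 39. [r5c3∈{3}] r5c3 is down to just 3 ⇒ r5c3=3.
Step 40. [r3c5∈{8}] r3c5's peers cover all but 8, so r3c5=8.
Step 41. [r6c7∈{3}] r6c7 has the single candidate 3. So r6c7=3.
Step 42. [r7c3∈{2}] r7c3 is down to just 2, so r7c3=2.

Answer: 9 8 5 6 7 2 4 1 3 / 4 3 7 5 9 1 2 6 8 / 1 2 6 4 8 3 7 9 5 / 8 4 1 3 6 9 5 7 2 / 2 6 3 8 5 7 1 4 9 / 7 5 9 2 1 4 3 8 6 / 6 9 2 1 4 5 8 3 7 / 5 1 8 7 3 6 9 2 4 / 3 7 4 9 2 8 6 5 1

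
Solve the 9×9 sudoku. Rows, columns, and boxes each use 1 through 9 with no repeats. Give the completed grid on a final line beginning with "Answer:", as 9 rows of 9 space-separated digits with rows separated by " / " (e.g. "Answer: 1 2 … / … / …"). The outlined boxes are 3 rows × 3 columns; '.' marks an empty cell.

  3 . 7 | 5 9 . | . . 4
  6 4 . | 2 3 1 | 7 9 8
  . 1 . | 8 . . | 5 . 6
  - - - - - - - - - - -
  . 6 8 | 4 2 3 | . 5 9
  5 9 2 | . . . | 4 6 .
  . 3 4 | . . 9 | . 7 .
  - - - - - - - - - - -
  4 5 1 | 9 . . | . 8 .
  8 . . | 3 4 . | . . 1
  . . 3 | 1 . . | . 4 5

Step 1. [r8c8∈{2}] r8c8 is down to just 2. So r8c8=2.
Step 2. [r3c5∈{7}] nothing but 7 survives at r3c5 ⇒ r3c5=7.
Step 3. [r7c5∈{6}] r7c5's peers cover all but 6. So r7c5=6.
Step 4. [r1c7∈{1,2}] box 3 places 2 nowhere but r1c7, so r1c7=2.
Step 5. [r9c2∈{2,7}] col 2 places 2 nowhere but r9c2 ⇒ r9c2=2.
Step 6. [r6c1∈{1}] r6c1's peers cover all but 1, so r6c1=1.
Step 7. [r9c5∈{8}] r9c5's peers cover all but 8 ⇒ r9c5=8.
Step 8. [r9c6∈{7}] r9c6 is down to just 7, so r9c6=7.
Step 9. [r9c1∈{9}] r9c1's peers cover all but 9. So r9c1=9.
Step 10. [r5c9∈{3}] only 3 remains possible at r5c9, so r5c9=3.
Step 11. [r9c7∈{6}] r9c7's peers cover all but 6 ⇒ r9c7=6.
Step 12. [r1c8∈{1}] only 1 remains possible at r1c8, so r1c8=1.
Step 13. [r8c7∈{9}] r8c7 has the single candidate 9 ⇒ r8c7=9.
Step 14. [r8c3∈{6}] only 6 remains possible at r8c3. So r8c3=6.
Step 15. [r8c6∈{5}] nothing but 5 survives at r8c6. So r8c6=5.
Step 16. [r5c6∈{8}] r5c6's peers cover all but 8, so r5c6=8.
Step 17. [r8c2∈{7}] only 7 remains possible at r8c2 ⇒ r8c2=7.
Step 18. [r4c1∈{7}] nothing but 7 survives at r4c1. So r4c1=7.
Step 19. [r1c2∈{8}] only 8 remains possible at r1c2. So r1c2=8.
Step 20. [r6c9∈{2}] only 2 remains possible at r6c9, so r6c9=2.
Step 21. [r1c6∈{6}] r1c6's peers cover all but 6, so r1c6=6.
Step 22. [r6c5∈{5}] r6c5 has the single candidate 5 ⇒ r6c5=5.
Step 23. [r3c3∈{9}] r3c3 is down to just 9 ⇒ r3c3=9.
Step 24. [r4c7∈{1}] nothing but 1 survives at r4c7. So r4c7=1.
Step 25. [r3c8∈{3}] nothing but 3 survives at r3c8. So r3c8=3.
Step 26. [r7c6∈{2}] r7c6's peers cover all but 2. So r7c6=2.
Step 27. [r3c1∈{2}] only 2 remains possible at r3c1 ⇒ r3c1=2.
Step 28. [r2c3∈{5}] r2c3 has the single candidate 5, so r2c3=5.
Step 29. [r5c5∈{1}] nothing but 1 survives at r5c5. So r5c5=1.
Step 30. [r7c7∈{3}] r7c7 is down to just 3. So r7c7=3.
Step 31. [r7c9∈{7}] r7c9's peers cover all but 7, so r7c9=7.
Step 32. [r6c4∈{6}] only 6 remains possible at r6c4 ⇒ r6c4=6.
Step 33. [r3c6∈{4}] nothing but 4 survives at r3c6 ⇒ r3c6=4.
Step 34. [r5c4∈{7}] r5c4's peers cover all but 7 ⇒ r5c4=7.
Step 35. [r6c7∈{8}] nothing but 8 survives at r6c7 ⇒ r6c7=8.

Answer: 3 8 7 5 9 6 2 1 4 / 6 4 5 2 3 1 7 9 8 / 2 1 9 8 7 4 5 3 6 / 7 6 8 4 2 3 1 5 9 / 5 9 2 7 1 8 4 6 3 / 1 3 4 6 5 9 8 7 2 / 4 5 1 9 6 2 3 8 7 / 8 7 6 3 4 5 9 2 1 / 9 2 3 1 8 7 6 4 5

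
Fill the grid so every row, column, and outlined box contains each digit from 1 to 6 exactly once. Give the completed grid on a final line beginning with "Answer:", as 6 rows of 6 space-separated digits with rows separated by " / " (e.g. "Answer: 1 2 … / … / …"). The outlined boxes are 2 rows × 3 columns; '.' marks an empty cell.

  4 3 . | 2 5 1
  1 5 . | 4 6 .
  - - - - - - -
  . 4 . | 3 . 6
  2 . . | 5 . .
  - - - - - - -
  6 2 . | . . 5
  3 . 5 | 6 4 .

Step 1. [r3c3∈{1}] only 1 remains possible at r3c3, so r3c3=1.
Step 2. [r4c3∈{3,6}] 3 has one home in row 4: r4c3 ⇒ r4c3=3.
Step 3. [r5c4∈{1}] r5c4's peers cover all but 1. So r5c4=1.
Step 4. [r3c5∈{2}] only 2 remains possible at r3c5. So r3c5=2.
Step 5. [r3c1∈{5}] only 5 remains possible at r3c1, so r3c1=5.
Step 6. [r5c5∈{3}] nothing but 3 survives at r5c5. So r5c5=3.
Step 7. [r2c6∈{3}] nothing but 3 survives at r2c6. So r2c6=3.
Step 8. [r1c3∈{6}] only 6 remains possible at r1c3 ⇒ r1c3=6.
Step 9. [r5c3∈{4}] r5c3 is down to just 4. So r5c3=4.
Step 10. [r6c6∈{2}] only 2 remains possible at r6c6, so r6c6=2.
Step 11. [r6c2∈{1}] r6c2 is down to just 1. So r6c2=1.
Step 12. [r2c3∈{2}] r2c3's peers cover all but 2. So r2c3=2.
Step 13. [r4c2∈{6}] r4c2's peers cover all but 6 ⇒ r4c2=6.
Step 14. [r4c5∈{1}] nothing but 1 survives at r4c5. So r4c5=1.
Step 15. [r4c6∈{4}] r4c6 is down to just 4. So r4c6=4.

Answer: 4 3 6 2 5 1 / 1 5 2 4 6 3 / 5 4 1 3 2 6 / 2 6 3 5 1 4 / 6 2 4 1 3 5 / 3 1 5 6 4 2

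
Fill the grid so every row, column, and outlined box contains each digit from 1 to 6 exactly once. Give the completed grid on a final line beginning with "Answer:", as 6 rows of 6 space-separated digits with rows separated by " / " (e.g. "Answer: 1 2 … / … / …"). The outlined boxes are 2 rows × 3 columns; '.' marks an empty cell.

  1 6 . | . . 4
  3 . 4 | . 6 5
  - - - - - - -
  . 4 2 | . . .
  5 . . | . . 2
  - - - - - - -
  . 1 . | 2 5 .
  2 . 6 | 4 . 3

Step 1. [r3c6∈{1,6}] in col 6, 1 fits only at r3c6, so r3c6=1.
Step 2. [r3c5∈{3}] only 3 remains possible at r3c5. So r3c5=3.
Step 3. [r4c4∈{6}] r4c4's peers cover all but 6 ⇒ r4c4=6.
Step 4. [r4c3∈{1,3}] across row 4, 1 lands solely at r4c3 ⇒ r4c3=1.
Step 5. [r3c1∈{6}] r3c1's peers cover all but 6 ⇒ r3c1=6.
Step 6. [r1c4∈{3}] r1c4's peers cover all but 3 ⇒ r1c4=3.
Step 7. [r6c5∈{1}] r6c5 is down to just 1. So r6c5=1.
Step 8. [r3c4∈{5}] r3c4 has the single candidate 5. So r3c4=5.
Step 9. [r4c5∈{4}] r4c5's peers cover all but 4. So r4c5=4.
Step 10. [r1c3∈{5}] only 5 remains possible at r1c3, so r1c3=5.
Step 11. [r2c4∈{1}] r2c4 has the single candidate 1, so r2c4=1.
Step 12. [r4c2∈{3}] only 3 remains possible at r4c2 ⇒ r4c2=3.
Step 13. [r6c2∈{5}] r6c2 is down to just 5 ⇒ r6c2=5.
Step 14. [r5c3∈{3}] r5c3 is down to just 3 ⇒ r5c3=3.
Step 15. [r5c6∈{6}] r5c6 has the single candidate 6. So r5c6=6.
Step 16. [r1c5∈{2}] nothing but 2 survives at r1c5, so r1c5=2.
Step 17. [r5c1∈{4}] r5c1 is down to just 4. So r5c1=4.
Step 18. [r2c2∈{2}] only 2 remains possible at r2c2 ⇒ r2c2=2.

Answer: 1 6 5 3 2 4 / 3 2 4 1 6 5 / 6 4 2 5 3 1 / 5 3 1 6 4 2 / 4 1 3 2 5 6 / 2 5 6 4 1 3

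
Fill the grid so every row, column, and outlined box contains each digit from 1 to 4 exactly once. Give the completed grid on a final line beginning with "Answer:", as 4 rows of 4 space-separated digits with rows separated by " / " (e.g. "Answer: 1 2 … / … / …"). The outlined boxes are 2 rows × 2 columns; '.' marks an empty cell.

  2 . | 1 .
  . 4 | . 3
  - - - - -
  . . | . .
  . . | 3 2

Step 1. [r4c2∈{1}] r4c2's peers cover all but 1, so r4c2=1.
Step 2. [r3c1∈{3,4}] r3c1 is the only open cell in col 1 admitting 3, so r3c1=3.
Step 3. [r3c3∈{4}] only 4 remains possible at r3c3. So r3c3=4.
Step 4. [r1c2∈{3}] r1c2 has the single candidate 3, so r1c2=3.
Step 5. [r3c2∈{2}] nothing but 2 survives at r3c2 ⇒ r3c2=2.
Step 6. [r3c4∈{1}] only 1 remains possible at r3c4, so r3c4=1.
Step 7. [r1c4∈{4}] r1c4 is down to just 4, so r1c4=4.
Step 8. [r2c1∈{1}] nothing but 1 survives at r2c1 ⇒ r2c1=1.
Step 9. [r2c3∈{2}] r2c3 has the single candidate 2 ⇒ r2c3=2.
Step 10. [r4c1∈{4}] r4c1's peers cover all but 4. So r4c1=4.

Answer: 2 3 1 4 / 1 4 2 3 / 3 2 4 1 / 4 1 3 2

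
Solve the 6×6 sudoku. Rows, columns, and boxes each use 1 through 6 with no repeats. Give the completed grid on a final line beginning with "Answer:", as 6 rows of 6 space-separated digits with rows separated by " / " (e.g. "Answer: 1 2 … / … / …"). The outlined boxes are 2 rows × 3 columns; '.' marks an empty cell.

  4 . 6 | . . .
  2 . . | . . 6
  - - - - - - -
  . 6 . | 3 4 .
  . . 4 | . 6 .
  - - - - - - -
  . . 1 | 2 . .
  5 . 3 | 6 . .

Step 1. [r2c3∈{5}] r2c3 is down to just 5, so r2c3=5.
Step 2. [r3c6∈{1,2,5}] 5 has one home in row 3: r3c6. So r3c6=5.
Step 3. [r4c4∈{1}] only 1 remains possible at r4c4. So r4c4=1.
Step 4. [r1c5∈{1,2,3,5}] r1c5 is the only open cell in col 5 admitting 2, so r1c5=2.
Step 5. [r4c2∈{2,3,5}] r4c2 is the only open cell in row 4 admitting 5. So r4c2=5.
Step 6. [r5c2∈{4}] nothing but 4 survives at r5c2. So r5c2=4.
Step 7. [r5c6∈{3}] only 3 remains possible at r5c6. So r5c6=3.
Step 8. [r1c6∈{1}] only 1 remains possible at r1c6 ⇒ r1c6=1.
Step 9. [r2c2∈{1,3}] r2c2 is the only open cell in row 2 admitting 1. So r2c2=1.
Step 10. [r1c2∈{3}] nothing but 3 survives at r1c2, so r1c2=3.
Step 11. [r6c2∈{2}] r6c2 is down to just 2 ⇒ r6c2=2.
Step 12. [r5c5∈{5}] only 5 remains possible at r5c5 ⇒ r5c5=5.
Step 13. [r6c6∈{4}] nothing but 4 survives at r6c6. So r6c6=4.
Step 14. [r3c1∈{1}] r3c1 has the single candidate 1. So r3c1=1.
Step 15. [r2c5∈{3}] r2c5's peers cover all but 3 ⇒ r2c5=3.
Step 16. [r4c1∈{3}] r4c1's peers cover all but 3 ⇒ r4c1=3.
Step 17. [r1c4∈{5}] r1c4 is down to just 5 ⇒ r1c4=5.
Step 18. [r2c4∈{4}] r2c4 is down to just 4 ⇒ r2c4=4.
Step 19. [r6c5∈{1}] r6c5 is down to just 1, so r6c5=1.
Step 20. [r5c1∈{6}] r5c1's peers cover all but 6. So r5c1=6.
Step 21. [r3c3∈{2}] r3c3 is down to just 2, so r3c3=2.
Step 22. [r4c6∈{2}] r4c6 is down to just 2 ⇒ r4c6=2.

Answer: 4 3 6 5 2 1 / 2 1 5 4 3 6 / 1 6 2 3 4 5 / 3 5 4 1 6 2 / 6 4 1 2 5 3 / 5 2 3 6 1 4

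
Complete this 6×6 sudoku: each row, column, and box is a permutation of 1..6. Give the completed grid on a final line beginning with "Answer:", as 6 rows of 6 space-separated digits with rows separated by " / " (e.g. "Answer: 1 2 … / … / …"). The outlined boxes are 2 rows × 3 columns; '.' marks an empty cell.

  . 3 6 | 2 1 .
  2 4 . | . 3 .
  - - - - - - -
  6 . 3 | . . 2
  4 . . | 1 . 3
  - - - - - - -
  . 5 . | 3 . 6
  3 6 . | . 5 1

Step 1. [r6c4∈{4}] only 4 remains possible at r6c4. So r6c4=4.
Step 2. [r2c6∈{5}] nothing but 5 survives at r2c6, so r2c6=5.
Step 3. [r6c3∈{2}] r6c3 is down to just 2, so r6c3=2.
Step 4. [r2c3∈{1}] nothing but 1 survives at r2c3. So r2c3=1.
Step 5. [r5c5∈{2}] r5c5 is down to just 2. So r5c5=2.
Step 6. [r1c1∈{5}] r1c1's peers cover all but 5 ⇒ r1c1=5.
Step 7. [r5c3∈{4}] r5c3's peers cover all but 4 ⇒ r5c3=4.
Step 8. [r2c4∈{6}] r2c4 has the single candidate 6, so r2c4=6.
Step 9. [r3c4∈{5}] nothing but 5 survives at r3c4. So r3c4=5.
Step 10. [r4c2∈{2}] nothing but 2 survives at r4c2, so r4c2=2.
Step 11. [r4c3∈{5}] only 5 remains possible at r4c3, so r4c3=5.
Step 12. [r4c5∈{6}] only 6 remains possible at r4c5. So r4c5=6.
Step 13. [r3c5∈{4}] r3c5 has the single candidate 4, so r3c5=4.
Step 14. [r1c6∈{4}] r1c6 has the single candidate 4, so r1c6=4.
Step 15. [r3c2∈{1}] r3c2's peers cover all but 1, so r3c2=1.
Step 16. [r5c1∈{1}] r5c1 has the single candidate 1, so r5c1=1.

Answer: 5 3 6 2 1 4 / 2 4 1 6 3 5 / 6 1 3 5 4 2 / 4 2 5 1 6 3 / 1 5 4 3 2 6 / 3 6 2 4 5 1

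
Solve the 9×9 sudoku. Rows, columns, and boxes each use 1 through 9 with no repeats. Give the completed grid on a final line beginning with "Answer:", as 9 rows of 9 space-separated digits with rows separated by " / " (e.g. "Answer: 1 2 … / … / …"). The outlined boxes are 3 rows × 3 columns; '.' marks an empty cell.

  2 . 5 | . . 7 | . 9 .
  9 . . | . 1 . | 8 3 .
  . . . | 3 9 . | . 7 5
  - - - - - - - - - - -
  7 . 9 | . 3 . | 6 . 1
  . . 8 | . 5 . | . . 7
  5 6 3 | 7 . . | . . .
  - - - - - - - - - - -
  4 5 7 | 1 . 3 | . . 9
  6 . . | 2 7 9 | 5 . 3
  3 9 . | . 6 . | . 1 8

Step 1. [r6c5∈{2,4,8}] across col 5, 2 lands solely at r6c5 ⇒ r6c5=2.
Step 2. [r1c5∈{4,8}] r1c5 is the only open cell in col 5 admitting 4, so r1c5=4.
Step 3. [r6c9∈{4}] r6c9's peers cover all but 4 ⇒ r6c9=4.
Step 4. [r3c7∈{1,2,4}] box 3 places 4 nowhere but r3c7. So r3c7=4.
Step 5. [r5c8∈{2}] r5c8 is down to just 2. So r5c8=2.
Step 6. [r3c1∈{1,8}] in col 1, 8 fits only at r3c1. So r3c1=8.
Step 7. [r3c2∈{1}] r3c2 has the single candidate 1 ⇒ r3c2=1.
Step 8. [r5c2∈{4}] r5c2's peers cover all but 4. So r5c2=4.
Step 9. [r1c4∈{6,8}] 8 has one home in row 1: r1c4. So r1c4=8.
Step 10. [r6c8∈{8}] r6c8 has the single candidate 8 ⇒ r6c8=8.
Step 11. [r3c6∈{2,6}] 2 has one home in row 3: r3c6 ⇒ r3c6=2.
Step 12. [r5c4∈{6,9}] across col 4, 9 lands solely at r5c4. So r5c4=9.
Step 13. [r2c4∈{5,6}] across col 4, 6 lands solely at r2c4 ⇒ r2c4=6.
Step 14. [r4c4∈{4}] r4c4's peers cover all but 4, so r4c4=4.
Step 15. [r2c6∈{5}] r2c6 is down to just 5. So r2c6=5.
Step 16. [r5c1∈{1}] r5c1 has the single candidate 1, so r5c1=1.
Step 17. [r9c3∈{2}] r9c3 has the single candidate 2, so r9c3=2.
Step 18. [r8c3∈{1}] r8c3's peers cover all but 1 ⇒ r8c3=1.
Step 19. [r4c6∈{8}] r4c6 is down to just 8 ⇒ r4c6=8.
Step 20. [r2c3∈{4}] r2c3's peers cover all but 4. So r2c3=4.
Step 21. [r5c7∈{3}] r5c7 has the single candidate 3. So r5c7=3.
Step 22. [r9c7∈{7}] r9c7's peers cover all but 7 ⇒ r9c7=7.
Step 23. [r9c6∈{4}] r9c6's peers cover all but 4 ⇒ r9c6=4.
Step 24. [r4c2∈{2}] only 2 remains possible at r4c2 ⇒ r4c2=2.
Step 25. [r9c4∈{5}] r9c4 is down to just 5. So r9c4=5.
Step 26. [r7c5∈{8}] r7c5 has the single candidate 8, so r7c5=8.
Step 27. [r2c2∈{7}] nothing but 7 survives at r2c2, so r2c2=7.
Step 28. [r3c3∈{6}] only 6 remains possible at r3c3, so r3c3=6.
Step 29. [r2c9∈{2}] r2c9 has the single candidate 2, so r2c9=2.
Step 30. [r7c7∈{2}] r7c7 has the single candidate 2. So r7c7=2.
Step 31. [r6c7∈{9}] nothing but 9 survives at r6c7, so r6c7=9.
Step 32. [r8c8∈{4}] r8c8 is down to just 4. So r8c8=4.
Step 33. [r5c6∈{6}] nothing but 6 survives at r5c6. So r5c6=6.
Step 34. [r6c6∈{1}] r6c6's peers cover all but 1. So r6c6=1.
Step 35. [r8c2∈{8}] only 8 remains possible at r8c2. So r8c2=8.
Step 36. [r4c8∈{5}] r4c8 has the single candidate 5. So r4c8=5.
Step 37. [r7c8∈{6}] r7c8's peers cover all but 6 ⇒ r7c8=6.
Step 38. [r1c7∈{1}] r1c7's peers cover all but 1 ⇒ r1c7=1.
Step 39. [r1c9∈{6}] r1c9 is down to just 6, so r1c9=6.
Step 40. [r1c2∈{3}] r1c2 is down to just 3, so r1c2=3.

Answer: 2 3 5 8 4 7 1 9 6 / 9 7 4 6 1 5 8 3 2 / 8 1 6 3 9 2 4 7 5 / 7 2 9 4 3 8 6 5 1 / 1 4 8 9 5 6 3 2 7 / 5 6 3 7 2 1 9 8 4 / 4 5 7 1 8 3 2 6 9 / 6 8 1 2 7 9 5 4 3 / 3 9 2 5 6 4 7 1 8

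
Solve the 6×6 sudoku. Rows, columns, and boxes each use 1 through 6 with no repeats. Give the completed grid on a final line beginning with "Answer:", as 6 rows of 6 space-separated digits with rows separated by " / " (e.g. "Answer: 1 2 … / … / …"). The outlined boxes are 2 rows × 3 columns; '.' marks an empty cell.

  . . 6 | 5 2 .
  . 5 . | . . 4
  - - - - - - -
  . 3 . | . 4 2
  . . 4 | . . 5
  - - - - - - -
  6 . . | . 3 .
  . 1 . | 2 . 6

Step 1. [r3c4∈{1,6}] 6 has one home in row 3: r3c4, so r3c4=6.
Step 2. [r5c3∈{2,5}] 5 has one home in row 5: r5c3 ⇒ r5c3=5.
Step 3. [r1c6∈{1,3}] across col 6, 3 lands solely at r1c6. So r1c6=3.
Step 4. [r2c4∈{1}] nothing but 1 survives at r2c4, so r2c4=1.
Step 5. [r1c1∈{1,4}] across row 1, 1 lands solely at r1c1. So r1c1=1.
Step 6. [r2c3∈{2,3}] r2c3 is the only open cell in col 3 admitting 2, so r2c3=2.
Step 7. [r5c2∈{2,4}] row 5 places 2 nowhere but r5c2, so r5c2=2.
Step 8. [r2c1∈{3}] only 3 remains possible at r2c1, so r2c1=3.
Step 9. [r6c5∈{5}] r6c5 has the single candidate 5 ⇒ r6c5=5.
Step 10. [r3c1∈{5}] r3c1's peers cover all but 5. So r3c1=5.
Step 11. [r4c2∈{6}] r4c2's peers cover all but 6. So r4c2=6.
Step 12. [r6c3∈{3}] r6c3 is down to just 3 ⇒ r6c3=3.
Step 13. [r3c3∈{1}] nothing but 1 survives at r3c3. So r3c3=1.
Step 14. [r1c2∈{4}] r1c2 is down to just 4. So r1c2=4.
Step 15. [r6c1∈{4}] nothing but 4 survives at r6c1. So r6c1=4.
Step 16. [r5c4∈{4}] r5c4's peers cover all but 4. So r5c4=4.
Step 17. [r4c5∈{1}] nothing but 1 survives at r4c5 ⇒ r4c5=1.
Step 18. [r4c4∈{3}] nothing but 3 survives at r4c4, so r4c4=3.
Step 19. [r4c1∈{2}] only 2 remains possible at r4c1 ⇒ r4c1=2.
Step 20. [r5c6∈{1}] r5c6's peers cover all but 1, so r5c6=1.
Step 21. [r2c5∈{6}] only 6 remains possible at r2c5. So r2c5=6.

Answer: 1 4 6 5 2 3 / 3 5 2 1 6 4 / 5 3 1 6 4 2 / 2 6 4 3 1 5 / 6 2 5 4 3 1 / 4 1 3 2 5 6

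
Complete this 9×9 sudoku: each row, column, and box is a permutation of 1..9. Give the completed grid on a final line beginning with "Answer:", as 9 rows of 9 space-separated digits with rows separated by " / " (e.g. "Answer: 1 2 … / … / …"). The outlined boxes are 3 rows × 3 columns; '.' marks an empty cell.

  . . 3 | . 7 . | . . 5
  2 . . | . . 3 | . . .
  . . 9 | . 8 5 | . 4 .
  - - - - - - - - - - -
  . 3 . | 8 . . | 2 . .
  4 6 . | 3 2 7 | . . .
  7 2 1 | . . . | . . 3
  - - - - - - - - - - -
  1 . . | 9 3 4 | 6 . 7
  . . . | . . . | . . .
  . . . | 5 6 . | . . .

Step 1. [r8c5∈{1}] only 1 remains possible at r8c5, so r8c5=1.
Step 2. [r5c3∈{5,8}] box 4 places 8 nowhere but r5c3, so r5c3=8.
Step 3. [r4c1∈{5,9}] across box 4, 9 lands solely at r4c1 ⇒ r4c1=9.
Step 4. [r8c1∈{3,5,6,8}] across col 1, 5 lands solely at r8c1 ⇒ r8c1=5.
Step 5. [r7c2∈{8}] only 8 remains possible at r7c2, so r7c2=8.
Step 6. [r4c8∈{1,5,6,7}] r4c8 is the only open cell in row 4 admitting 7 ⇒ r4c8=7.
Step 7. [r3c7∈{1,3,7}] across row 3, 3 lands solely at r3c7. So r3c7=3.
Step 8. [r3c2∈{1,7}] row 3 places 7 nowhere but r3c2, so r3c2=7.
Step 9. [r8c3∈{2,4,6,7}] row 8 places 6 nowhere but r8c3, so r8c3=6.
Step 10. [r8c8∈{2,3,8,9}] in row 8, 3 fits only at r8c8 ⇒ r8c8=3.
Step 11. [r4c6∈{1,6}] in box 5, 1 fits only at r4c6. So r4c6=1.
Step 12. [r4c9∈{4,6}] row 4 places 6 nowhere but r4c9. So r4c9=6.
Step 13. [r6c7∈{4,5,8,9}] box 6 places 4 nowhere but r6c7. So r6c7=4.
Step 14. [r6c8∈{5,8,9}] across row 6, 8 lands solely at r6c8. So r6c8=8.
Step 15. [r6c4∈{6}] nothing but 6 survives at r6c4, so r6c4=6.
Step 16. [r1c6∈{2,6,9}] col 6 places 6 nowhere but r1c6 ⇒ r1c6=6.
Step 17. [r2c5∈{4,9}] 9 has one home in box 2: r2c5. So r2c5=9.
Step 18. [r2c2∈{1,4,5}] col 2 places 5 nowhere but r2c2 ⇒ r2c2=5.
Step 19. [r1c2∈{1,4}] in col 2, 1 fits only at r1c2. So r1c2=1.
Step 20. [r5c7∈{1,5,9}] col 7 places 5 nowhere but r5c7. So r5c7=5.
Step 21. [r2c7∈{1,7,8}] 7 has one home in row 2: r2c7 ⇒ r2c7=7.
Step 22. [r9c7∈{1,8,9}] 1 has one home in col 7: r9c7. So r9c7=1.
Step 23. [r2c9∈{1,8}] in row 2, 8 fits only at r2c9 ⇒ r2c9=8.
Step 24. [r2c3∈{4}] nothing but 4 survives at r2c3. So r2c3=4.
Step 25. [r7c3∈{2}] r7c3 is down to just 2, so r7c3=2.
Step 26. [r9c6∈{2,8}] in row 9, 8 fits only at r9c6. So r9c6=8.
Step 27. [r1c7∈{9}] nothing but 9 survives at r1c7, so r1c7=9.
Step 28. [r1c8∈{2}] r1c8 has the single candidate 2, so r1c8=2.
Step 29. [r9c8∈{9}] r9c8's peers cover all but 9, so r9c8=9.
Step 30. [r3c9∈{1}] r3c9's peers cover all but 1. So r3c9=1.
Step 31. [r9c2∈{4}] only 4 remains possible at r9c2 ⇒ r9c2=4.
Step 32. [r8c6∈{2}] r8c6 has the single candidate 2 ⇒ r8c6=2.
Step 33. [r4c3∈{5}] r4c3 has the single candidate 5. So r4c3=5.
Step 34. [r9c9∈{2}] r9c9's peers cover all but 2, so r9c9=2.
Step 35. [r9c3∈{7}] r9c3's peers cover all but 7. So r9c3=7.
Step 36. [r8c9∈{4}] r8c9's peers cover all but 4. So r8c9=4.
Step 37. [r8c7∈{8}] nothing but 8 survives at r8c7 ⇒ r8c7=8.
Step 38. [r5c8∈{1}] r5c8 has the single candidate 1 ⇒ r5c8=1.
Step 39. [r6c6∈{9}] only 9 remains possible at r6c6, so r6c6=9.
Step 40. [r2c4∈{1}] r2c4 has the single candidate 1 ⇒ r2c4=1.
Step 41. [r2c8∈{6}] only 6 remains possible at r2c8. So r2c8=6.
Step 42. [r1c4∈{4}] r1c4's peers cover all but 4. So r1c4=4.
Step 43. [r5c9∈{9}] nothing but 9 survives at r5c9. So r5c9=9.
Step 44. [r1c1∈{8}] only 8 remains possible at r1c1 ⇒ r1c1=8.
Step 45. [r8c2∈{9}] r8c2 has the single candidate 9 ⇒ r8c2=9.
Step 46. [r3c4∈{2}] nothing but 2 survives at r3c4 ⇒ r3c4=2.
Step 47. [r9c1∈{3}] r9c1 has the single candidate 3. So r9c1=3.
Step 48. [r4c5∈{4}] r4c5 is down to just 4, so r4c5=4.
Step 49. [r6c5∈{5}] r6c5 is down to just 5. So r6c5=5.
Step 50. [r3c1∈{6}] only 6 remains possible at r3c1. So r3c1=6.
Step 51. [r7c8∈{5}] only 5 remains possible at r7c8, so r7c8=5.
Step 52. [r8c4∈{7}] r8c4's peers cover all but 7, so r8c4=7.

Answer: 8 1 3 4 7 6 9 2 5 / 2 5 4 1 9 3 7 6 8 / 6 7 9 2 8 5 3 4 1 / 9 3 5 8 4 1 2 7 6 / 4 6 8 3 2 7 5 1 9 / 7 2 1 6 5 9 4 8 3 / 1 8 2 9 3 4 6 5 7 / 5 9 6 7 1 2 8 3 4 / 3 4 7 5 6 8 1 9 2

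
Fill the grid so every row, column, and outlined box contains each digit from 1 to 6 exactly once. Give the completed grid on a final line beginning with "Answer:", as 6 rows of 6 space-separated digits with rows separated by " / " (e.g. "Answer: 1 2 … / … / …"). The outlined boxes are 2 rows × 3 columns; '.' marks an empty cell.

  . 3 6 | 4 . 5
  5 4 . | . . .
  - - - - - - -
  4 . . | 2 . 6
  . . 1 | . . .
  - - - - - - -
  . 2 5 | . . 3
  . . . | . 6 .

Step 1. [r3c5∈{1,3,5}] across row 3, 1 lands solely at r3c5 ⇒ r3c5=1.
Step 2. [r6c2∈{1}] r6c2 is down to just 1 ⇒ r6c2=1.
Step 3. [r4c5∈{3,4,5}] 5 has one home in col 5: r4c5. So r4c5=5.
Step 4. [r1c5∈{2}] r1c5 is down to just 2 ⇒ r1c5=2.
Step 5. [r6c1∈{3}] r6c1 is down to just 3, so r6c1=3.
Step 6. [r2c4∈{1,3,6}] r2c4 is the only open cell in row 2 admitting 6 ⇒ r2c4=6.
Step 7. [r4c1∈{2,6}] in row 4, 2 fits only at r4c1, so r4c1=2.
Step 8. [r4c6∈{4}] nothing but 4 survives at r4c6, so r4c6=4.
Step 9. [r4c4∈{3}] r4c4's peers cover all but 3, so r4c4=3.
Step 10. [r1c1∈{1}] r1c1's peers cover all but 1. So r1c1=1.
Step 11. [r6c4∈{5}] nothing but 5 survives at r6c4 ⇒ r6c4=5.
Step 12. [r5c5∈{4}] only 4 remains possible at r5c5. So r5c5=4.
Step 13. [r3c3∈{3}] r3c3 is down to just 3. So r3c3=3.
Step 14. [r2c3∈{2}] r2c3's peers cover all but 2. So r2c3=2.
Step 15. [r4c2∈{6}] only 6 remains possible at r4c2 ⇒ r4c2=6.
Step 16. [r2c5∈{3}] only 3 remains possible at r2c5. So r2c5=3.
Step 17. [r5c1∈{6}] r5c1 has the single candidate 6 ⇒ r5c1=6.
Step 18. [r2c6∈{1}] r2c6 is down to just 1, so r2c6=1.
Step 19. [r6c6∈{2}] only 2 remains possible at r6c6, so r6c6=2.
Step 20. [r6c3∈{4}] r6c3's peers cover all but 4, so r6c3=4.
Step 21. [r3c2∈{5}] r3c2's peers cover all but 5. So r3c2=5.
Step 22. [r5c4∈{1}] r5c4's peers cover all but 1. So r5c4=1.

Answer: 1 3 6 4 2 5 / 5 4 2 6 3 1 / 4 5 3 2 1 6 / 2 6 1 3 5 4 / 6 2 5 1 4 3 / 3 1 4 5 6 2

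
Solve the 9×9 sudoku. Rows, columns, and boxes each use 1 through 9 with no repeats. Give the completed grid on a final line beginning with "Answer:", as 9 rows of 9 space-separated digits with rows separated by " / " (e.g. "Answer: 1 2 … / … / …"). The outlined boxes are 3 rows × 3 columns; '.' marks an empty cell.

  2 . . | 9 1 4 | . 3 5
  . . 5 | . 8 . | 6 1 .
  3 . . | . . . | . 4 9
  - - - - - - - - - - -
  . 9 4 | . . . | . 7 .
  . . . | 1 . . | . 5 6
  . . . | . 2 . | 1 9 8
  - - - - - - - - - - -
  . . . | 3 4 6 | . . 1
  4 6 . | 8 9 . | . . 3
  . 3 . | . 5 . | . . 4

Step 1. [r2c9∈{2,7}] 7 has one home in col 9: r2c9. So r2c9=7.
Step 2. [r3c7∈{2,8}] r3c7 is the only open cell in box 3 admitting 2. So r3c7=2.
Step 3. [r2c6∈{2,3}] r2c6 is the only open cell in row 2 admitting 3 ⇒ r2c6=3.
Step 4. [r8c8∈{2}] r8c8's peers cover all but 2 ⇒ r8c8=2.
Step 5. [r7c8∈{8}] r7c8's peers cover all but 8 ⇒ r7c8=8.
Step 6. [r1c3∈{6,7,8}] r1c3 is the only open cell in row 1 admitting 6 ⇒ r1c3=6.
Step 7. [r1c2∈{7,8}] row 1 places 7 nowhere but r1c2. So r1c2=7.
Step 8. [r6c2∈{5}] nothing but 5 survives at r6c2. So r6c2=5.
Step 9. [r6c6∈{7}] r6c6 has the single candidate 7. So r6c6=7.
Step 10. [r9c4∈{2,7}] in box 8, 7 fits only at r9c4. So r9c4=7.
Step 11. [r4c1∈{1,6,8}] r4c1 is the only open cell in row 4 admitting 1 ⇒ r4c1=1.
Step 12. [r9c7∈{9}] nothing but 9 survives at r9c7. So r9c7=9.
Step 13. [r7c2∈{2}] nothing but 2 survives at r7c2 ⇒ r7c2=2.
Step 14. [r5c2∈{8}] r5c2's peers cover all but 8. So r5c2=8.
Step 15. [r7c1∈{5,7,9}] 5 has one home in col 1: r7c1. So r7c1=5.
Step 16. [r5c5∈{3}] r5c5 has the single candidate 3 ⇒ r5c5=3.
Step 17. [r4c5∈{6}] nothing but 6 survives at r4c5, so r4c5=6.
Step 18. [r8c6∈{1}] r8c6's peers cover all but 1. So r8c6=1.
Step 19. [r8c3∈{7}] r8c3 has the single candidate 7, so r8c3=7.
Step 20. [r3c6∈{5}] r3c6 has the single candidate 5. So r3c6=5.
Step 21. [r9c3∈{1,8}] r9c3 is the only open cell in row 9 admitting 1. So r9c3=1.
Step 22. [r3c2∈{1}] r3c2's peers cover all but 1 ⇒ r3c2=1.
Step 23. [r3c5∈{7}] r3c5 is down to just 7. So r3c5=7.
Step 24. [r2c2∈{4}] only 4 remains possible at r2c2 ⇒ r2c2=4.
Step 25. [r4c9∈{2}] r4c9's peers cover all but 2. So r4c9=2.
Step 26. [r6c3∈{3}] r6c3 has the single candidate 3. So r6c3=3.
Step 27. [r2c1∈{9}] nothing but 9 survives at r2c1. So r2c1=9.
Step 28. [r2c4∈{2}] r2c4 is down to just 2 ⇒ r2c4=2.
Step 29. [r9c8∈{6}] only 6 remains possible at r9c8. So r9c8=6.
Step 30. [r1c7∈{8}] r1c7's peers cover all but 8, so r1c7=8.
Step 31. [r5c6∈{9}] nothing but 9 survives at r5c6 ⇒ r5c6=9.
Step 32. [r4c7∈{3}] nothing but 3 survives at r4c7 ⇒ r4c7=3.
Step 33. [r4c6∈{8}] only 8 remains possible at r4c6. So r4c6=8.
Step 34. [r7c7∈{7}] only 7 remains possible at r7c7 ⇒ r7c7=7.
Step 35. [r5c1∈{7}] r5c1 is down to just 7. So r5c1=7.
Step 36. [r3c4∈{6}] r3c4's peers cover all but 6, so r3c4=6.
Step 37. [r3c3∈{8}] nothing but 8 survives at r3c3, so r3c3=8.
Step 38. [r8c7∈{5}] nothing but 5 survives at r8c7 ⇒ r8c7=5.
Step 39. [r4c4∈{5}] r4c4's peers cover all but 5 ⇒ r4c4=5.
Step 40. [r9c1∈{8}] r9c1's peers cover all but 8, so r9c1=8.
Step 41. [r6c1∈{6}] r6c1 is down to just 6, so r6c1=6.
Step 42. [r6c4∈{4}] r6c4 is down to just 4. So r6c4=4.
Step 43. [r9c6∈{2}] r9c6 has the single candidate 2, so r9c6=2.
Step 44. [r5c3∈{2}] only 2 remains possible at r5c3. So r5c3=2.
Step 45. [r5c7∈{4}] only 4 remains possible at r5c7, so r5c7=4.
Step 46. [r7c3∈{9}] nothing but 9 survives at r7c3. So r7c3=9.

Answer: 2 7 6 9 1 4 8 3 5 / 9 4 5 2 8 3 6 1 7 / 3 1 8 6 7 5 2 4 9 / 1 9 4 5 6 8 3 7 2 / 7 8 2 1 3 9 4 5 6 / 6 5 3 4 2 7 1 9 8 / 5 2 9 3 4 6 7 8 1 / 4 6 7 8 9 1 5 2 3 / 8 3 1 7 5 2 9 6 4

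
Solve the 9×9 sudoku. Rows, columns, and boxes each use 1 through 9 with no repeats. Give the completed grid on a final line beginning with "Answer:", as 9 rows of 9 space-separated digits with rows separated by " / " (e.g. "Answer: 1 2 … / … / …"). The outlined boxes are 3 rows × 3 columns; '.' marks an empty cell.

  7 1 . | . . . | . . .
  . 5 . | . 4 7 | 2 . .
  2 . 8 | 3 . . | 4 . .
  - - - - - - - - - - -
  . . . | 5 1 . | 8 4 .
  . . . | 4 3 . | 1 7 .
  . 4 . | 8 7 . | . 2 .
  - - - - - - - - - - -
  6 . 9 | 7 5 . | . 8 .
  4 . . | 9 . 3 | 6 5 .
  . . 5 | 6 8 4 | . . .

Step 1. [r7c7∈{3}] only 3 remains possible at r7c7. So r7c7=3.
Step 2. [r7c2∈{2}] r7c2 has the single candidate 2, so r7c2=2.
Step 3. [r3c9∈{1,5,6,7,9}] 7 has one home in row 3: r3c9 ⇒ r3c9=7.
Step 4. [r1c6∈{2,5,6,8,9}] in col 6, 8 fits only at r1c6, so r1c6=8.
Step 5. [r2c9∈{1,3,6,8,9}] r2c9 is the only open cell in row 2 admitting 8. So r2c9=8.
Step 6. [r9c9∈{1,2,9}] r9c9 is the only open cell in row 9 admitting 2. So r9c9=2.
Step 7. [r5c1∈{5,8,9}] r5c1 is the only open cell in col 1 admitting 8. So r5c1=8.
Step 8. [r6c1∈{1,3,5,9}] 5 has one home in col 1: r6c1. So r6c1=5.
Step 9. [r6c7∈{9}] r6c7's peers cover all but 9 ⇒ r6c7=9.
Step 10. [r1c9∈{3,5,6,9}] 9 has one home in col 9: r1c9, so r1c9=9.
Step 11. [r6c6∈{6}] only 6 remains possible at r6c6. So r6c6=6.
Step 12. [r8c9∈{1}] r8c9 has the single candidate 1. So r8c9=1.
Step 13. [r2c1∈{3,9}] 9 has one home in row 2: r2c1. So r2c1=9.
Step 14. [r3c2∈{6}] r3c2 is down to just 6 ⇒ r3c2=6.
Step 15. [r4c1∈{3}] r4c1's peers cover all but 3. So r4c1=3.
Step 16. [r2c8∈{1,3,6}] across row 2, 6 lands solely at r2c8 ⇒ r2c8=6.
Step 17. [r8c3∈{7}] r8c3 is down to just 7, so r8c3=7.
Step 18. [r3c6∈{1,5,9}] across row 3, 5 lands solely at r3c6. So r3c6=5.
Step 19. [r5c2∈{9}] r5c2 is down to just 9, so r5c2=9.
Step 20. [r4c9∈{6}] r4c9's peers cover all but 6 ⇒ r4c9=6.
Step 21. [r4c3∈{2}] only 2 remains possible at r4c3, so r4c3=2.
Step 22. [r2c3∈{3}] nothing but 3 survives at r2c3, so r2c3=3.
Step 23. [r1c5∈{2,6}] 6 has one home in row 1: r1c5, so r1c5=6.
Step 24. [r9c1∈{1}] nothing but 1 survives at r9c1, so r9c1=1.
Step 25. [r2c4∈{1}] r2c4 has the single candidate 1. So r2c4=1.
Step 26. [r8c5∈{2}] r8c5's peers cover all but 2. So r8c5=2.
Step 27. [r5c6∈{2}] only 2 remains possible at r5c6 ⇒ r5c6=2.
Step 28. [r7c9∈{4}] r7c9 is down to just 4. So r7c9=4.
Step 29. [r1c8∈{3}] r1c8 is down to just 3. So r1c8=3.
Step 30. [r9c2∈{3}] only 3 remains possible at r9c2, so r9c2=3.
Step 31. [r1c7∈{5}] r1c7's peers cover all but 5 ⇒ r1c7=5.
Step 32. [r9c7∈{7}] only 7 remains possible at r9c7. So r9c7=7.
Step 33. [r1c3∈{4}] nothing but 4 survives at r1c3 ⇒ r1c3=4.
Step 34. [r3c8∈{1}] r3c8's peers cover all but 1. So r3c8=1.
Step 35. [r6c3∈{1}] r6c3's peers cover all but 1, so r6c3=1.
Step 36. [r6c9∈{3}] r6c9 is down to just 3, so r6c9=3.
Step 37. [r7c6∈{1}] only 1 remains possible at r7c6, so r7c6=1.
Step 38. [r4c6∈{9}] only 9 remains possible at r4c6 ⇒ r4c6=9.
Step 39. [r9c8∈{9}] r9c8 has the single candidate 9, so r9c8=9.
Step 40. [r5c3∈{6}] r5c3 has the single candidate 6 ⇒ r5c3=6.
Step 41. [r8c2∈{8}] only 8 remains possible at r8c2, so r8c2=8.
Step 42. [r4c2∈{7}] r4c2's peers cover all but 7 ⇒ r4c2=7.
Step 43. [r1c4∈{2}] nothing but 2 survives at r1c4. So r1c4=2.
Step 44. [r5c9∈{5}] r5c9 is down to just 5, so r5c9=5.
Step 45. [r3c5∈{9}] r3c5's peers cover all but 9. So r3c5=9.

Answer: 7 1 4 2 6 8 5 3 9 / 9 5 3 1 4 7 2 6 8 / 2 6 8 3 9 5 4 1 7 / 3 7 2 5 1 9 8 4 6 / 8 9 6 4 3 2 1 7 5 / 5 4 1 8 7 6 9 2 3 / 6 2 9 7 5 1 3 8 4 / 4 8 7 9 2 3 6 5 1 / 1 3 5 6 8 4 7 9 2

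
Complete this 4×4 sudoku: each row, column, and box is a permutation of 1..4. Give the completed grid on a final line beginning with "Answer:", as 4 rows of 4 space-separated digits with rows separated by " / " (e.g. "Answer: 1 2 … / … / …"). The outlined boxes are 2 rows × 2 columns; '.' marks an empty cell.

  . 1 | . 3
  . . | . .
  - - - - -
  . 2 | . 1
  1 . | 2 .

Step 1. [r1c3∈{4}] only 4 remains possible at r1c3, so r1c3=4.
Step 2. [r4c2∈{3,4}] 3 has one home in row 4: r4c2 ⇒ r4c2=3.
Step 3. [r2c1∈{2,3,4}] 3 has one home in row 2: r2c1. So r2c1=3.
Step 4. [r2c3∈{1}] r2c3's peers cover all but 1, so r2c3=1.
Step 5. [r3c3∈{3}] r3c3 is down to just 3 ⇒ r3c3=3.
Step 6. [r2c4∈{2}] r2c4's peers cover all but 2, so r2c4=2.
Step 7. [r2c2∈{4}] r2c2's peers cover all but 4 ⇒ r2c2=4.
Step 8. [r1c1∈{2}] r1c1 has the single candidate 2, so r1c1=2.
Step 9. [r3c1∈{4}] nothing but 4 survives at r3c1 ⇒ r3c1=4.
Step 10. [r4c4∈{4}] only 4 remains possible at r4c4. So r4c4=4.

Answer: 2 1 4 3 / 3 4 1 2 / 4 2 3 1 / 1 3 2 4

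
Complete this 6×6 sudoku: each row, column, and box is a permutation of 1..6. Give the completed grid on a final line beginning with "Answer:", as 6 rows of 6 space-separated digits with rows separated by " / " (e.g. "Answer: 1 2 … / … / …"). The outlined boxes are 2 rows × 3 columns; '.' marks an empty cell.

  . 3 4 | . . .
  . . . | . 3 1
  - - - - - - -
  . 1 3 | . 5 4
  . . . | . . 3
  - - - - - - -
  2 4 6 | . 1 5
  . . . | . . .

Step 1. [r3c4∈{2,6}] across row 3, 2 lands solely at r3c4 ⇒ r3c4=2.
Step 2. [r4c5∈{6}] r4c5's peers cover all but 6. So r4c5=6.
Step 3. [r2c2∈{2,5,6}] across col 2, 6 lands solely at r2c2 ⇒ r2c2=6.
Step 4. [r2c1∈{5}] r2c1's peers cover all but 5, so r2c1=5.
Step 5. [r6c2∈{5}] r6c2's peers cover all but 5, so r6c2=5.
Step 6. [r6c1∈{1,3}] col 1 places 3 nowhere but r6c1 ⇒ r6c1=3.
Step 7. [r1c5∈{2}] nothing but 2 survives at r1c5, so r1c5=2.
Step 8. [r1c6∈{6}] nothing but 6 survives at r1c6, so r1c6=6.
Step 9. [r6c5∈{4}] only 4 remains possible at r6c5. So r6c5=4.
Step 10. [r2c3∈{2}] r2c3's peers cover all but 2, so r2c3=2.
Step 11. [r4c4∈{1}] r4c4 has the single candidate 1. So r4c4=1.
Step 12. [r3c1∈{6}] nothing but 6 survives at r3c1. So r3c1=6.
Step 13. [r4c2∈{2}] r4c2 has the single candidate 2 ⇒ r4c2=2.
Step 14. [r6c4∈{6}] r6c4 is down to just 6 ⇒ r6c4=6.
Step 15. [r5c4∈{3}] nothing but 3 survives at r5c4, so r5c4=3.
Step 16. [r1c1∈{1}] only 1 remains possible at r1c1. So r1c1=1.
Step 17. [r2c4∈{4}] r2c4 is down to just 4. So r2c4=4.
Step 18. [r6c3∈{1}] r6c3 is down to just 1. So r6c3=1.
Step 19. [r4c3∈{5}] r4c3 is down to just 5, so r4c3=5.
Step 20. [r1c4∈{5}] r1c4 is down to just 5 ⇒ r1c4=5.
Step 21. [r4c1∈{4}] r4c1's peers cover all but 4. So r4c1=4.
Step 22. [r6c6∈{2}] only 2 remains possible at r6c6. So r6c6=2.

Answer: 1 3 4 5 2 6 / 5 6 2 4 3 1 / 6 1 3 2 5 4 / 4 2 5 1 6 3 / 2 4 6 3 1 5 / 3 5 1 6 4 2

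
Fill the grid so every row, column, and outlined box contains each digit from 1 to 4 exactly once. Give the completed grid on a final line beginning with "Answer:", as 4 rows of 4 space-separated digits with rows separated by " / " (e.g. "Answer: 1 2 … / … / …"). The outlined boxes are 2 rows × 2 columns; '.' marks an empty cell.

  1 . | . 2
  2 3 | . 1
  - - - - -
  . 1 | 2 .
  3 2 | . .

Step 1. [r2c3∈{4}] r2c3's peers cover all but 4. So r2c3=4.
Step 2. [r4c4∈{4}] r4c4's peers cover all but 4 ⇒ r4c4=4.
Step 3. [r3c1∈{4}] r3c1 has the single candidate 4, so r3c1=4.
Step 4. [r4c3∈{1}] r4c3 is down to just 1, so r4c3=1.
Step 5. [r1c2∈{4}] nothing but 4 survives at r1c2, so r1c2=4.
Step 6. [r3c4∈{3}] only 3 remains possible at r3c4. So r3c4=3.
Step 7. [r1c3∈{3}] r1c3 has the single candidate 3, so r1c3=3.

Answer: 1 4 3 2 / 2 3 4 1 / 4 1 2 3 / 3 2 1 4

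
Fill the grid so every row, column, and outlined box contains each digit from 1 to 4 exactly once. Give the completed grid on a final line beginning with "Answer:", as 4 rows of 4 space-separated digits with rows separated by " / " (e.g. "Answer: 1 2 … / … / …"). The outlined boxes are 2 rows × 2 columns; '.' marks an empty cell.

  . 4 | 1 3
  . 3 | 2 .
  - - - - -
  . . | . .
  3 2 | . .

Step 1. [r4c3∈{4}] only 4 remains possible at r4c3 ⇒ r4c3=4.
Step 2. [r3c2∈{1}] r3c2's peers cover all but 1. So r3c2=1.
Step 3. [r3c3∈{3}] r3c3 has the single candidate 3 ⇒ r3c3=3.
Step 4. [r3c4∈{2}] nothing but 2 survives at r3c4. So r3c4=2.
Step 5. [r4c4∈{1}] r4c4 is down to just 1 ⇒ r4c4=1.
Step 6. [r2c1∈{1}] only 1 remains possible at r2c1 ⇒ r2c1=1.
Step 7. [r1c1∈{2}] r1c1 is down to just 2, so r1c1=2.
Step 8. [r3c1∈{4}] only 4 remains possible at r3c1, so r3c1=4.
Step 9. [r2c4∈{4}] r2c4's peers cover all but 4. So r2c4=4.

Answer: 2 4 1 3 / 1 3 2 4 / 4 1 3 2 / 3 2 4 1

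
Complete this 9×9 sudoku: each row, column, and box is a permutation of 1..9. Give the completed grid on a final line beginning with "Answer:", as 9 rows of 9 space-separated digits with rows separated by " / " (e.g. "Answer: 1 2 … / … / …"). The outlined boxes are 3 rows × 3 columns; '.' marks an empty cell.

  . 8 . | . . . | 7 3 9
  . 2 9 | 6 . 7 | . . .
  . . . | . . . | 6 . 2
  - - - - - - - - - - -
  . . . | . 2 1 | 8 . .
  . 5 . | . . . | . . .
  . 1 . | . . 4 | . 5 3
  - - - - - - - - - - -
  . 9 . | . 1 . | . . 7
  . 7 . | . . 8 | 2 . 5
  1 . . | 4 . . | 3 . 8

Step 1. [r9c2∈{6}] only 6 remains possible at r9c2. So r9c2=6.
Step 2. [r5c8∈{1,2,4,6,7,9}] 2 has one home in col 8: r5c8. So r5c8=2.
Step 3. [r4c8∈{4,6,7,9}] r4c8 is the only open cell in col 8 admitting 7 ⇒ r4c8=7.
Step 4. [r7c7∈{4}] only 4 remains possible at r7c7. So r7c7=4.
Step 5. [r4c4∈{3,5,9}] row 4 places 5 nowhere but r4c4 ⇒ r4c4=5.
Step 6. [r4c1∈{3,4,6,9}] r4c1 is the only open cell in row 4 admitting 9 ⇒ r4c1=9.
Step 7. [r9c5∈{5,7,9}] r9c5 is the only open cell in row 9 admitting 7 ⇒ r9c5=7.
Step 8. [r8c8∈{1,6,9}] row 8 places 1 nowhere but r8c8. So r8c8=1.
Step 9. [r8c5∈{3,6,9}] row 8 places 6 nowhere but r8c5 ⇒ r8c5=6.
Step 10. [r8c4∈{3,9}] row 8 places 9 nowhere but r8c4. So r8c4=9.
Step 11. [r5c6∈{3,6,9}] 6 has one home in col 6: r5c6, so r5c6=6.
Step 12. [r2c7∈{1,5}] 5 has one home in col 7: r2c7. So r2c7=5.
Step 13. [r3c6∈{3,5,9}] 9 has one home in col 6: r3c6. So r3c6=9.
Step 14. [r7c6∈{2,3,5}] r7c6 is the only open cell in col 6 admitting 3, so r7c6=3.
Step 15. [r7c4∈{2}] only 2 remains possible at r7c4 ⇒ r7c4=2.
Step 16. [r6c1∈{2,6,7,8}] across col 1, 2 lands solely at r6c1 ⇒ r6c1=2.
Step 17. [r6c3∈{6,7,8}] in row 6, 6 fits only at r6c3. So r6c3=6.
Step 18. [r6c7∈{9}] nothing but 9 survives at r6c7, so r6c7=9.
Step 19. [r6c5∈{8}] only 8 remains possible at r6c5 ⇒ r6c5=8.
Step 20. [r3c4∈{1,3,8}] 8 has one home in col 4: r3c4. So r3c4=8.
Step 21. [r3c8∈{4}] nothing but 4 survives at r3c8. So r3c8=4.
Step 22. [r4c2∈{3,4}] across col 2, 4 lands solely at r4c2 ⇒ r4c2=4.
Step 23. [r3c2∈{3}] r3c2's peers cover all but 3. So r3c2=3.
Step 24. [r2c1∈{4}] r2c1 is down to just 4, so r2c1=4.
Step 25. [r3c5∈{5}] r3c5 has the single candidate 5 ⇒ r3c5=5.
Step 26. [r5c4∈{3,7}] across col 4, 3 lands solely at r5c4, so r5c4=3.
Step 27. [r3c1∈{7}] only 7 remains possible at r3c1 ⇒ r3c1=7.
Step 28. [r5c1∈{8}] nothing but 8 survives at r5c1. So r5c1=8.
Step 29. [r7c1∈{5}] only 5 remains possible at r7c1 ⇒ r7c1=5.
Step 30. [r5c9∈{1,4}] 4 has one home in row 5: r5c9 ⇒ r5c9=4.
Step 31. [r8c1∈{3}] r8c1's peers cover all but 3 ⇒ r8c1=3.
Step 32. [r1c3∈{1,5}] r1c3 is the only open cell in row 1 admitting 5, so r1c3=5.
Step 33. [r9c6∈{5}] r9c6 is down to just 5, so r9c6=5.
Step 34. [r5c7∈{1}] nothing but 1 survives at r5c7. So r5c7=1.
Step 35. [r2c9∈{1}] only 1 remains possible at r2c9, so r2c9=1.
Step 36. [r9c3∈{2}] r9c3 has the single candidate 2 ⇒ r9c3=2.
Step 37. [r1c4∈{1}] only 1 remains possible at r1c4 ⇒ r1c4=1.
Step 38. [r1c6∈{2}] r1c6's peers cover all but 2 ⇒ r1c6=2.
Step 39. [r5c5∈{9}] r5c5's peers cover all but 9 ⇒ r5c5=9.
Step 40. [r4c3∈{3}] r4c3 has the single candidate 3 ⇒ r4c3=3.
Step 41. [r2c8∈{8}] r2c8's peers cover all but 8. So r2c8=8.
Step 42. [r1c1∈{6}] nothing but 6 survives at r1c1. So r1c1=6.
Step 43. [r3c3∈{1}] r3c3's peers cover all but 1. So r3c3=1.
Step 44. [r9c8∈{9}] r9c8 is down to just 9 ⇒ r9c8=9.
Step 45. [r6c4∈{7}] r6c4 is down to just 7, so r6c4=7.
Step 46. [r5c3∈{7}] nothing but 7 survives at r5c3 ⇒ r5c3=7.
Step 47. [r4c9∈{6}] r4c9's peers cover all but 6. So r4c9=6.
Step 48. [r2c5∈{3}] nothing but 3 survives at r2c5 ⇒ r2c5=3.
Step 49. [r8c3∈{4}] nothing but 4 survives at r8c3 ⇒ r8c3=4.
Step 50. [r7c3∈{8}] nothing but 8 survives at r7c3 ⇒ r7c3=8.
Step 51. [r7c8∈{6}] r7c8's peers cover all but 6, so r7c8=6.
Step 52. [r1c5∈{4}] r1c5's peers cover all but 4, so r1c5=4.

Answer: 6 8 5 1 4 2 7 3 9 / 4 2 9 6 3 7 5 8 1 / 7 3 1 8 5 9 6 4 2 / 9 4 3 5 2 1 8 7 6 / 8 5 7 3 9 6 1 2 4 / 2 1 6 7 8 4 9 5 3 / 5 9 8 2 1 3 4 6 7 / 3 7 4 9 6 8 2 1 5 / 1 6 2 4 7 5 3 9 8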